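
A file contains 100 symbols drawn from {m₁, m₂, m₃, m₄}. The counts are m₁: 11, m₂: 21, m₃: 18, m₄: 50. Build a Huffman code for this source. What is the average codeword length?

1.79 bits/symbol

Probabilities are the counts divided by 100.
Repeatedly combine the two least-probable nodes; the expected code length is the sum of the merged weights.
merge 11/100 + 9/50 → 29/100
merge 21/100 + 29/100 → 1/2
merge 1/2 + 1/2 → 1
L = 29/100 + 1/2 + 1 = 179/100 = 1.79 bits/symbol.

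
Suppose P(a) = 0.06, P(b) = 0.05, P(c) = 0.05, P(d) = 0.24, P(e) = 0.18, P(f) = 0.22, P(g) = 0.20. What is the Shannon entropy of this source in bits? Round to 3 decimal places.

2.560 bits

H = −Σ pᵢ log₂ pᵢ.
−0.06·log₂(0.06) = 0.2435
−0.05·log₂(0.05) = 0.2161
−0.05·log₂(0.05) = 0.2161
−0.24·log₂(0.24) = 0.4941
−0.18·log₂(0.18) = 0.4453
−0.22·log₂(0.22) = 0.4806
−0.20·log₂(0.20) = 0.4644
Sum ≈ 2.5601 → 2.560 bits.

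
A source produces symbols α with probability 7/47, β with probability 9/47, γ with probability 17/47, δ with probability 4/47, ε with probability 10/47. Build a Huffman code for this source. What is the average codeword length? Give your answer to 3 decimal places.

2.234 bits/symbol

Repeatedly combine the two least-probable nodes; the expected code length is the sum of the merged weights.
merge 4/47 + 7/47 → 11/47
merge 9/47 + 10/47 → 19/47
merge 11/47 + 17/47 → 28/47
merge 19/47 + 28/47 → 1
L = 11/47 + 19/47 + 28/47 + 1 = 105/47 ≈ 2.234 bits/symbol.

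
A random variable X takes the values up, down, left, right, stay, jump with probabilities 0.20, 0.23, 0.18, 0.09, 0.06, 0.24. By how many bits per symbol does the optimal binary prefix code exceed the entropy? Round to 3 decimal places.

0.032 bits

Entropy H = −Σ p log₂ p ≈ 2.4477 bits.
Huffman merges: 3/50+9/100→3/20; 3/20+9/50→33/100; 1/5+23/100→43/100; 6/25+33/100→57/100; 43/100+57/100→1. L = 62/25 ≈ 2.4800.
L − H = 2.4800 − 2.4477 = 0.032 bits.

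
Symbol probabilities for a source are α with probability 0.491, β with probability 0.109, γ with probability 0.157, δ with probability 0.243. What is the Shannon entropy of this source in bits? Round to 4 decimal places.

H = −Σ pᵢ log₂ pᵢ.
−0.491·log₂(0.491) = 0.5039
−0.109·log₂(0.109) = 0.3485
−0.157·log₂(0.157) = 0.4194
−0.243·log₂(0.243) = 0.4960
Sum ≈ 1.7677 → 1.7677 bits.

1.7677 bits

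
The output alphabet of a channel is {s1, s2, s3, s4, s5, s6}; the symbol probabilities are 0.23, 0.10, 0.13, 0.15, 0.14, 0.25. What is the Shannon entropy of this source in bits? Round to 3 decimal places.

H = −Σ pᵢ log₂ pᵢ.
−0.23·log₂(0.23) = 0.4877
−0.10·log₂(0.10) = 0.3322
−0.13·log₂(0.13) = 0.3826
−0.15·log₂(0.15) = 0.4105
−0.14·log₂(0.14) = 0.3971
−0.25·log₂(0.25) = 0.5000
Sum ≈ 2.5102 → 2.510 bits.

2.510 bits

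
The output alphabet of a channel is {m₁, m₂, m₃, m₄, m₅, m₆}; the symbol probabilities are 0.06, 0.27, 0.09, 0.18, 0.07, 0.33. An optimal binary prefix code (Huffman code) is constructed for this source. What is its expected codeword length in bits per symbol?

Repeatedly combine the two least-probable nodes; the expected code length is the sum of the merged weights.
merge 3/50 + 7/100 → 13/100
merge 9/100 + 13/100 → 11/50
merge 9/50 + 11/50 → 2/5
merge 27/100 + 33/100 → 3/5
merge 2/5 + 3/5 → 1
L = 13/100 + 11/50 + 2/5 + 3/5 + 1 = 47/20 = 2.35 bits/symbol.

2.35 bits/symbol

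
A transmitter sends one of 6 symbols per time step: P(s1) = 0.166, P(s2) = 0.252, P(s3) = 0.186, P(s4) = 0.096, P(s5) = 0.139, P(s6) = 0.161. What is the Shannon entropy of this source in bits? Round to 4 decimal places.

2.5270 bits

H = −Σ pᵢ log₂ pᵢ.
−0.166·log₂(0.166) = 0.4301
−0.252·log₂(0.252) = 0.5011
−0.186·log₂(0.186) = 0.4514
−0.096·log₂(0.096) = 0.3246
−0.139·log₂(0.139) = 0.3957
−0.161·log₂(0.161) = 0.4242
Sum ≈ 2.5270 → 2.5270 bits.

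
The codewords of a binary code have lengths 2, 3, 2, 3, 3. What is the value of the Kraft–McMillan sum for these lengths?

With common denominator 2^3 = 8: Σ 2^(−ℓᵢ) = 2/8 + 1/8 + 2/8 + 1/8 + 1/8 = 7/8 = 0.875.

0.875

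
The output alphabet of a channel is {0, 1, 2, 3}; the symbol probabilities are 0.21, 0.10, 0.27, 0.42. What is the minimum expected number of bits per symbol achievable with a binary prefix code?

Repeatedly combine the two least-probable nodes; the expected code length is the sum of the merged weights.
merge 1/10 + 21/100 → 31/100
merge 27/100 + 31/100 → 29/50
merge 21/50 + 29/50 → 1
L = 31/100 + 29/50 + 1 = 189/100 = 1.89 bits/symbol.

1.89 bits/symbol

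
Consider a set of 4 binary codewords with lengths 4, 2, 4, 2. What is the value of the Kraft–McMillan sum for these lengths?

0.625

With common denominator 2^4 = 16: Σ 2^(−ℓᵢ) = 1/16 + 4/16 + 1/16 + 4/16 = 10/16 = 0.625.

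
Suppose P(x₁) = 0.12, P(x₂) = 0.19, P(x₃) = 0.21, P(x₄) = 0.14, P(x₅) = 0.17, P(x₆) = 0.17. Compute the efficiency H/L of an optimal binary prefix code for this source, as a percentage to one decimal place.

98.5%

Entropy H = −Σ p log₂ p ≈ 2.5614 bits.
Huffman merges: 3/25+7/50→13/50; 17/100+17/100→17/50; 19/100+21/100→2/5; 13/50+17/50→3/5; 2/5+3/5→1. L = 13/5 ≈ 2.6000.
Efficiency = H/L = 2.5614/2.6000 = 98.5%.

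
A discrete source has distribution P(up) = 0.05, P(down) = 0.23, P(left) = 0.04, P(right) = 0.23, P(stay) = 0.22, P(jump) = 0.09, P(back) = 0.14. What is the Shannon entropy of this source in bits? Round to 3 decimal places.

2.568 bits

H = −Σ pᵢ log₂ pᵢ.
−0.05·log₂(0.05) = 0.2161
−0.23·log₂(0.23) = 0.4877
−0.04·log₂(0.04) = 0.1858
−0.23·log₂(0.23) = 0.4877
−0.22·log₂(0.22) = 0.4806
−0.09·log₂(0.09) = 0.3127
−0.14·log₂(0.14) = 0.3971
Sum ≈ 2.5675 → 2.568 bits.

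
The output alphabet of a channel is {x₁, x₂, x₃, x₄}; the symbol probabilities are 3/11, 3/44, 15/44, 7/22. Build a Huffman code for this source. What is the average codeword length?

Repeatedly combine the two least-probable nodes; the expected code length is the sum of the merged weights.
merge 3/44 + 3/11 → 15/44
merge 7/22 + 15/44 → 29/44
merge 15/44 + 29/44 → 1
L = 15/44 + 29/44 + 1 = 2 bits/symbol.

2 bits/symbol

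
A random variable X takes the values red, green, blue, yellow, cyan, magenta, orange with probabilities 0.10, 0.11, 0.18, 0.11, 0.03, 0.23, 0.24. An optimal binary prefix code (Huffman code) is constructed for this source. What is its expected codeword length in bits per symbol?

2.66 bits/symbol

Repeatedly combine the two least-probable nodes; the expected code length is the sum of the merged weights.
merge 3/100 + 1/10 → 13/100
merge 11/100 + 11/100 → 11/50
merge 13/100 + 9/50 → 31/100
merge 11/50 + 23/100 → 9/20
merge 6/25 + 31/100 → 11/20
merge 9/20 + 11/20 → 1
L = 13/100 + 11/50 + 31/100 + 9/20 + 11/20 + 1 = 133/50 = 2.66 bits/symbol.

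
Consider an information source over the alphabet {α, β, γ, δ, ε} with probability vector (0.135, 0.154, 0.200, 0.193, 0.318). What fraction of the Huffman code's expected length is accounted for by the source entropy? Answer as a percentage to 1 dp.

98.5%

Entropy H = −Σ p log₂ p ≈ 2.2537 bits.
Huffman merges: 27/200+77/500→289/1000; 193/1000+1/5→393/1000; 289/1000+159/500→607/1000; 393/1000+607/1000→1. L = 2289/1000 ≈ 2.2890.
Efficiency = H/L = 2.2537/2.2890 = 98.5%.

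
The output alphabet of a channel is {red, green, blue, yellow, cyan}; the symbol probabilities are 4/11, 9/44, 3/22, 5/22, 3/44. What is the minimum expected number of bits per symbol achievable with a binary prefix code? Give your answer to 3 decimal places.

Repeatedly combine the two least-probable nodes; the expected code length is the sum of the merged weights.
merge 3/44 + 3/22 → 9/44
merge 9/44 + 9/44 → 9/22
merge 5/22 + 4/11 → 13/22
merge 9/22 + 13/22 → 1
L = 9/44 + 9/22 + 13/22 + 1 = 97/44 ≈ 2.205 bits/symbol.

2.205 bits/symbol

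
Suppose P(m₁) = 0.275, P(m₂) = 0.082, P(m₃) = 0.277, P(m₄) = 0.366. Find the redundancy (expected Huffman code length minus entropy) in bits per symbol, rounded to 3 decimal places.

0.139 bits

Entropy H = −Σ p log₂ p ≈ 1.8518 bits.
Huffman merges: 41/500+11/40→357/1000; 277/1000+357/1000→317/500; 183/500+317/500→1. L = 1991/1000 ≈ 1.9910.
L − H = 1.9910 − 1.8518 = 0.139 bits.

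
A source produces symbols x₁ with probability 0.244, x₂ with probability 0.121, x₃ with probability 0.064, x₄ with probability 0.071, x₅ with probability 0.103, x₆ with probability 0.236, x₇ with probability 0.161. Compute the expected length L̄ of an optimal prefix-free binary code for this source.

2.655 bits/symbol

Repeatedly combine the two least-probable nodes; the expected code length is the sum of the merged weights.
merge 8/125 + 71/1000 → 27/200
merge 103/1000 + 121/1000 → 28/125
merge 27/200 + 161/1000 → 37/125
merge 28/125 + 59/250 → 23/50
merge 61/250 + 37/125 → 27/50
merge 23/50 + 27/50 → 1
L = 27/200 + 28/125 + 37/125 + 23/50 + 27/50 + 1 = 531/200 = 2.655 bits/symbol.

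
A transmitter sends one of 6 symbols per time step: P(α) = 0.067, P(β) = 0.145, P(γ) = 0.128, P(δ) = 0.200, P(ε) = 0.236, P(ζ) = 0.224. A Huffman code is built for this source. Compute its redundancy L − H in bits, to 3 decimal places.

0.051 bits

Entropy H = −Σ p log₂ p ≈ 2.4843 bits.
Huffman merges: 67/1000+16/125→39/200; 29/200+39/200→17/50; 1/5+28/125→53/125; 59/250+17/50→72/125; 53/125+72/125→1. L = 507/200 ≈ 2.5350.
L − H = 2.5350 − 2.4843 = 0.051 bits.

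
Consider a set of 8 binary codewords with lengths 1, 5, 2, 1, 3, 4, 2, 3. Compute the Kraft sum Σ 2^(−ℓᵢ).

1.84375

With common denominator 2^5 = 32: Σ 2^(−ℓᵢ) = 16/32 + 1/32 + 8/32 + 16/32 + 4/32 + 2/32 + 8/32 + 4/32 = 59/32 = 1.84375.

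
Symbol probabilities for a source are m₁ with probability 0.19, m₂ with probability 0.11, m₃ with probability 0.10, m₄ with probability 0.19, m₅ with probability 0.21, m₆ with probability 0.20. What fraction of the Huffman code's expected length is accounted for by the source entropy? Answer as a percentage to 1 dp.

97.7%

Entropy H = −Σ p log₂ p ≈ 2.5301 bits.
Huffman merges: 1/10+11/100→21/100; 19/100+19/100→19/50; 1/5+21/100→41/100; 21/100+19/50→59/100; 41/100+59/100→1. L = 259/100 ≈ 2.5900.
Efficiency = H/L = 2.5301/2.5900 = 97.7%.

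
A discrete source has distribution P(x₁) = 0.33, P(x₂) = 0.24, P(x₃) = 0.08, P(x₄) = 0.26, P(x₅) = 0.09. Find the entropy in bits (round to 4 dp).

H = −Σ pᵢ log₂ pᵢ.
−0.33·log₂(0.33) = 0.5278
−0.24·log₂(0.24) = 0.4941
−0.08·log₂(0.08) = 0.2915
−0.26·log₂(0.26) = 0.5053
−0.09·log₂(0.09) = 0.3127
Sum ≈ 2.1314 → 2.1314 bits.

2.1314 bits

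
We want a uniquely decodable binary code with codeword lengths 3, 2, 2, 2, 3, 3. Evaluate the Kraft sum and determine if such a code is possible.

With common denominator 2^3 = 8: Σ 2^(−ℓᵢ) = 1/8 + 2/8 + 2/8 + 2/8 + 1/8 + 1/8 = 9/8 = 1.125.
Kraft's inequality requires Σ ≤ 1; here Σ = 1.125 > 1, so no such prefix code exists.

1.125; no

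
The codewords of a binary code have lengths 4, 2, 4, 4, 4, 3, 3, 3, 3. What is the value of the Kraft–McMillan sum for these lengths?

With common denominator 2^4 = 16: Σ 2^(−ℓᵢ) = 1/16 + 4/16 + 1/16 + 1/16 + 1/16 + 2/16 + 2/16 + 2/16 + 2/16 = 16/16 = 1.

1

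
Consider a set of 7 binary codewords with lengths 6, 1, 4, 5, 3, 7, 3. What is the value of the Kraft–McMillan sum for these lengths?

0.8671875

With common denominator 2^7 = 128: Σ 2^(−ℓᵢ) = 2/128 + 64/128 + 8/128 + 4/128 + 16/128 + 1/128 + 16/128 = 111/128 = 0.8671875.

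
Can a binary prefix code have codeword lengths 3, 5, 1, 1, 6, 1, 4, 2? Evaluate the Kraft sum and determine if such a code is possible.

With common denominator 2^6 = 64: Σ 2^(−ℓᵢ) = 8/64 + 2/64 + 32/64 + 32/64 + 1/64 + 32/64 + 4/64 + 16/64 = 127/64 = 1.984375.
Kraft's inequality requires Σ ≤ 1; here Σ = 1.984375 > 1, so no such prefix code exists.

1.984375; no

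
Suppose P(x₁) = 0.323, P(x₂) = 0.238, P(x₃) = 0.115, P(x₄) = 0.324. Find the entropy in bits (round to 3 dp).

H = −Σ pᵢ log₂ pᵢ.
−0.323·log₂(0.323) = 0.5266
−0.238·log₂(0.238) = 0.4929
−0.115·log₂(0.115) = 0.3588
−0.324·log₂(0.324) = 0.5268
Sum ≈ 1.9051 → 1.905 bits.

1.905 bits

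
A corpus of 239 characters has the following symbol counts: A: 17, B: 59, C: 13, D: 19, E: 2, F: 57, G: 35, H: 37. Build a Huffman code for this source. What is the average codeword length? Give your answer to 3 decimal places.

Probabilities are the counts divided by 239.
Repeatedly combine the two least-probable nodes; the expected code length is the sum of the merged weights.
merge 2/239 + 13/239 → 15/239
merge 15/239 + 17/239 → 32/239
merge 19/239 + 32/239 → 51/239
merge 35/239 + 37/239 → 72/239
merge 51/239 + 57/239 → 108/239
merge 59/239 + 72/239 → 131/239
merge 108/239 + 131/239 → 1
L = 15/239 + 32/239 + 51/239 + 72/239 + 108/239 + 131/239 + 1 = 648/239 ≈ 2.711 bits/symbol.

2.711 bits/symbol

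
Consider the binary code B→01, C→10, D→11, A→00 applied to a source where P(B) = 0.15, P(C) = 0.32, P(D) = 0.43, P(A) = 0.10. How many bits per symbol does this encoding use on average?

2 bits/symbol

L̄ = Σ pᵢ·ℓᵢ = 0.15·2 + 0.32·2 + 0.43·2 + 0.10·2 = 2 bits/symbol.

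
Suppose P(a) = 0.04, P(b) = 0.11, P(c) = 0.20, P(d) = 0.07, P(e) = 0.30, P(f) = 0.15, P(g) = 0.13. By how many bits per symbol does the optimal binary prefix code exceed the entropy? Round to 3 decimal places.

Entropy H = −Σ p log₂ p ≈ 2.5833 bits.
Huffman merges: 1/25+7/100→11/100; 11/100+11/100→11/50; 13/100+3/20→7/25; 1/5+11/50→21/50; 7/25+3/10→29/50; 21/50+29/50→1. L = 261/100 ≈ 2.6100.
L − H = 2.6100 − 2.5833 = 0.027 bits.

0.027 bits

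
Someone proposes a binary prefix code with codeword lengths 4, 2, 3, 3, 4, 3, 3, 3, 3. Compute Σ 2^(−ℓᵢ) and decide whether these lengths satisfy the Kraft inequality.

With common denominator 2^4 = 16: Σ 2^(−ℓᵢ) = 1/16 + 4/16 + 2/16 + 2/16 + 1/16 + 2/16 + 2/16 + 2/16 + 2/16 = 18/16 = 1.125.
Kraft's inequality requires Σ ≤ 1; here Σ = 1.125 > 1, so no such prefix code exists.

1.125; no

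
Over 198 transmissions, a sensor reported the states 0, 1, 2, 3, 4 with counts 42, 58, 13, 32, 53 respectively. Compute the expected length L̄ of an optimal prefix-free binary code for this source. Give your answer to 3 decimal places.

2.227 bits/symbol

Probabilities are the counts divided by 198.
Repeatedly combine the two least-probable nodes; the expected code length is the sum of the merged weights.
merge 13/198 + 16/99 → 5/22
merge 7/33 + 5/22 → 29/66
merge 53/198 + 29/99 → 37/66
merge 29/66 + 37/66 → 1
L = 5/22 + 29/66 + 37/66 + 1 = 49/22 ≈ 2.227 bits/symbol.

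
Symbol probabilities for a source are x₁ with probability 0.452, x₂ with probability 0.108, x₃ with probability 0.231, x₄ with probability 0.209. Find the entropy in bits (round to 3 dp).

1.825 bits

H = −Σ pᵢ log₂ pᵢ.
−0.452·log₂(0.452) = 0.5178
−0.108·log₂(0.108) = 0.3468
−0.231·log₂(0.231) = 0.4883
−0.209·log₂(0.209) = 0.4720
Sum ≈ 1.8249 → 1.825 bits.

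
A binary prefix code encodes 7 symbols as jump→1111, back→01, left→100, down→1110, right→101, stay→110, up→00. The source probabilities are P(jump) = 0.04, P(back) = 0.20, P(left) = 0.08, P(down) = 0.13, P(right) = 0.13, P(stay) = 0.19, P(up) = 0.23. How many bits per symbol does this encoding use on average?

L̄ = Σ pᵢ·ℓᵢ = 0.04·4 + 0.20·2 + 0.08·3 + 0.13·4 + 0.13·3 + 0.19·3 + 0.23·2 = 2.74 bits/symbol.

2.74 bits/symbol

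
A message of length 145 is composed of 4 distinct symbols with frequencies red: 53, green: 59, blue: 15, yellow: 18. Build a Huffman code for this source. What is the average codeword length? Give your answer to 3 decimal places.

1.821 bits/symbol

Probabilities are the counts divided by 145.
Repeatedly combine the two least-probable nodes; the expected code length is the sum of the merged weights.
merge 3/29 + 18/145 → 33/145
merge 33/145 + 53/145 → 86/145
merge 59/145 + 86/145 → 1
L = 33/145 + 86/145 + 1 = 264/145 ≈ 1.821 bits/symbol.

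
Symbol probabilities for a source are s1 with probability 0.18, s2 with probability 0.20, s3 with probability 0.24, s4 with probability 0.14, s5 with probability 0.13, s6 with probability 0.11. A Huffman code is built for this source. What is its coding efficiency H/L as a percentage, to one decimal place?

99.0%

Entropy H = −Σ p log₂ p ≈ 2.5339 bits.
Huffman merges: 11/100+13/100→6/25; 7/50+9/50→8/25; 1/5+6/25→11/25; 6/25+8/25→14/25; 11/25+14/25→1. L = 64/25 ≈ 2.5600.
Efficiency = H/L = 2.5339/2.5600 = 99.0%.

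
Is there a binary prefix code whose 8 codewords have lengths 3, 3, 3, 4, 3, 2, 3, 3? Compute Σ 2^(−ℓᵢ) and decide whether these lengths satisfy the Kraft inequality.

1.0625; no

With common denominator 2^4 = 16: Σ 2^(−ℓᵢ) = 2/16 + 2/16 + 2/16 + 1/16 + 2/16 + 4/16 + 2/16 + 2/16 = 17/16 = 1.0625.
Kraft's inequality requires Σ ≤ 1; here Σ = 1.0625 > 1, so no such prefix code exists.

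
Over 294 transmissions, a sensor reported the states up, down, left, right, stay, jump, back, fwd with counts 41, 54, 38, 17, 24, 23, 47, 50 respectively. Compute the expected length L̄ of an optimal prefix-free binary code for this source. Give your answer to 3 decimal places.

2.952 bits/symbol

Probabilities are the counts divided by 294.
Repeatedly combine the two least-probable nodes; the expected code length is the sum of the merged weights.
merge 17/294 + 23/294 → 20/147
merge 4/49 + 19/147 → 31/147
merge 20/147 + 41/294 → 27/98
merge 47/294 + 25/147 → 97/294
merge 9/49 + 31/147 → 58/147
merge 27/98 + 97/294 → 89/147
merge 58/147 + 89/147 → 1
L = 20/147 + 31/147 + 27/98 + 97/294 + 58/147 + 89/147 + 1 = 62/21 ≈ 2.952 bits/symbol.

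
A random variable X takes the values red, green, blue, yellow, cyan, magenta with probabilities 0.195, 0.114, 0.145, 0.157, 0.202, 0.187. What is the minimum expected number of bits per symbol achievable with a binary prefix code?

Repeatedly combine the two least-probable nodes; the expected code length is the sum of the merged weights.
merge 57/500 + 29/200 → 259/1000
merge 157/1000 + 187/1000 → 43/125
merge 39/200 + 101/500 → 397/1000
merge 259/1000 + 43/125 → 603/1000
merge 397/1000 + 603/1000 → 1
L = 259/1000 + 43/125 + 397/1000 + 603/1000 + 1 = 2603/1000 = 2.603 bits/symbol.

2.603 bits/symbol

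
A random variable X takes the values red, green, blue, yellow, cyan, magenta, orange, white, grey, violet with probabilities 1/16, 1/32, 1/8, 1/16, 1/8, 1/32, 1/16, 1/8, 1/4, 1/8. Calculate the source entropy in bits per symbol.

3.0625 bits

Each probability is a power of 1/2, so log₂(1/p) is an integer.
H = Σ p·log₂(1/p) = 1/16·4 + 1/32·5 + 1/8·3 + 1/16·4 + 1/8·3 + 1/32·5 + 1/16·4 + 1/8·3 + 1/4·2 + 1/8·3 = 3.0625 bits.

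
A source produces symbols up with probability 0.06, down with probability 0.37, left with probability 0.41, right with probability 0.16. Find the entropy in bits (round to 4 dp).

1.7247 bits

H = −Σ pᵢ log₂ pᵢ.
−0.06·log₂(0.06) = 0.2435
−0.37·log₂(0.37) = 0.5307
−0.41·log₂(0.41) = 0.5274
−0.16·log₂(0.16) = 0.4230
Sum ≈ 1.7247 → 1.7247 bits.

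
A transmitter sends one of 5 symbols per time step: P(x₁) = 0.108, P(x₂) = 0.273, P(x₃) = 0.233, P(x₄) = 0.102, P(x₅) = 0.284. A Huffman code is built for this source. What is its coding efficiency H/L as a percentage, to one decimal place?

Entropy H = −Σ p log₂ p ≈ 2.1995 bits.
Huffman merges: 51/500+27/250→21/100; 21/100+233/1000→443/1000; 273/1000+71/250→557/1000; 443/1000+557/1000→1. L = 221/100 ≈ 2.2100.
Efficiency = H/L = 2.1995/2.2100 = 99.5%.

99.5%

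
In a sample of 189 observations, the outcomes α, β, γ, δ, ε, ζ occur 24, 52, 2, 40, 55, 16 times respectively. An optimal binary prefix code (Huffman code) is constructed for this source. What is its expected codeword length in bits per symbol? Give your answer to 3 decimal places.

Probabilities are the counts divided by 189.
Repeatedly combine the two least-probable nodes; the expected code length is the sum of the merged weights.
merge 2/189 + 16/189 → 2/21
merge 2/21 + 8/63 → 2/9
merge 40/189 + 2/9 → 82/189
merge 52/189 + 55/189 → 107/189
merge 82/189 + 107/189 → 1
L = 2/21 + 2/9 + 82/189 + 107/189 + 1 = 146/63 ≈ 2.317 bits/symbol.

2.317 bits/symbol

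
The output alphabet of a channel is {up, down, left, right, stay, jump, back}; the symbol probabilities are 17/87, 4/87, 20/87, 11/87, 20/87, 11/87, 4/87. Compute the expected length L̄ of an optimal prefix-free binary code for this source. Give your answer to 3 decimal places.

Repeatedly combine the two least-probable nodes; the expected code length is the sum of the merged weights.
merge 4/87 + 4/87 → 8/87
merge 8/87 + 11/87 → 19/87
merge 11/87 + 17/87 → 28/87
merge 19/87 + 20/87 → 13/29
merge 20/87 + 28/87 → 16/29
merge 13/29 + 16/29 → 1
L = 8/87 + 19/87 + 28/87 + 13/29 + 16/29 + 1 = 229/87 ≈ 2.632 bits/symbol.

2.632 bits/symbol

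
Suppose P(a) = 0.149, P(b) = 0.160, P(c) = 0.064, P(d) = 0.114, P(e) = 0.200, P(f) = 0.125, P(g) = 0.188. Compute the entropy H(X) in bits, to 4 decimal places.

2.7359 bits

H = −Σ pᵢ log₂ pᵢ.
−0.149·log₂(0.149) = 0.4092
−0.160·log₂(0.160) = 0.4230
−0.064·log₂(0.064) = 0.2538
−0.114·log₂(0.114) = 0.3571
−0.200·log₂(0.200) = 0.4644
−0.125·log₂(0.125) = 0.3750
−0.188·log₂(0.188) = 0.4533
Sum ≈ 2.7359 → 2.7359 bits.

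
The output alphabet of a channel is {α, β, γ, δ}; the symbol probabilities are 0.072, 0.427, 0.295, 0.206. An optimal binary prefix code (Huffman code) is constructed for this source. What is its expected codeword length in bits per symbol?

1.851 bits/symbol

Repeatedly combine the two least-probable nodes; the expected code length is the sum of the merged weights.
merge 9/125 + 103/500 → 139/500
merge 139/500 + 59/200 → 573/1000
merge 427/1000 + 573/1000 → 1
L = 139/500 + 573/1000 + 1 = 1851/1000 = 1.851 bits/symbol.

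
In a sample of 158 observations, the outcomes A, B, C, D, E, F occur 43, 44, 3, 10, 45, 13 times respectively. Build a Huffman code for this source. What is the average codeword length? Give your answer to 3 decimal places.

2.247 bits/symbol

Probabilities are the counts divided by 158.
Repeatedly combine the two least-probable nodes; the expected code length is the sum of the merged weights.
merge 3/158 + 5/79 → 13/158
merge 13/158 + 13/158 → 13/79
merge 13/79 + 43/158 → 69/158
merge 22/79 + 45/158 → 89/158
merge 69/158 + 89/158 → 1
L = 13/158 + 13/79 + 69/158 + 89/158 + 1 = 355/158 ≈ 2.247 bits/symbol.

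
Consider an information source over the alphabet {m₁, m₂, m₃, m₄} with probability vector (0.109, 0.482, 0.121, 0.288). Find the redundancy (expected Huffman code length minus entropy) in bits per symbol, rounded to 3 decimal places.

Entropy H = −Σ p log₂ p ≈ 1.7419 bits.
Huffman merges: 109/1000+121/1000→23/100; 23/100+36/125→259/500; 241/500+259/500→1. L = 437/250 ≈ 1.7480.
L − H = 1.7480 − 1.7419 = 0.006 bits.

0.006 bits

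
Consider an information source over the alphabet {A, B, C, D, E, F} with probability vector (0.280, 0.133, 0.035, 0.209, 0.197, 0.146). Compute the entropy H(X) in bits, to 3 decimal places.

H = −Σ pᵢ log₂ pᵢ.
−0.280·log₂(0.280) = 0.5142
−0.133·log₂(0.133) = 0.3871
−0.035·log₂(0.035) = 0.1693
−0.209·log₂(0.209) = 0.4720
−0.197·log₂(0.197) = 0.4617
−0.146·log₂(0.146) = 0.4053
Sum ≈ 2.4096 → 2.410 bits.

2.410 bits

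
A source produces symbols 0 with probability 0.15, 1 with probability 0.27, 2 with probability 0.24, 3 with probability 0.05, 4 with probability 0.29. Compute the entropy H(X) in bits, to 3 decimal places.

H = −Σ pᵢ log₂ pᵢ.
−0.15·log₂(0.15) = 0.4105
−0.27·log₂(0.27) = 0.5100
−0.24·log₂(0.24) = 0.4941
−0.05·log₂(0.05) = 0.2161
−0.29·log₂(0.29) = 0.5179
Sum ≈ 2.1487 → 2.149 bits.

2.149 bits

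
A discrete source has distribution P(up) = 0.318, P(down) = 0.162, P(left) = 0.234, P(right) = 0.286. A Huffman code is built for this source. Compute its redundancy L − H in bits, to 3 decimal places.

0.042 bits

Entropy H = −Σ p log₂ p ≈ 1.9578 bits.
Huffman merges: 81/500+117/500→99/250; 143/500+159/500→151/250; 99/250+151/250→1. L = 2 ≈ 2.0000.
L − H = 2.0000 − 1.9578 = 0.042 bits.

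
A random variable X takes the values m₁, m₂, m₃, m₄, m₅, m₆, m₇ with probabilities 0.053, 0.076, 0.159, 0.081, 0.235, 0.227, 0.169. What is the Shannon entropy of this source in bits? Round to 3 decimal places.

2.633 bits

H = −Σ pᵢ log₂ pᵢ.
−0.053·log₂(0.053) = 0.2246
−0.076·log₂(0.076) = 0.2826
−0.159·log₂(0.159) = 0.4218
−0.081·log₂(0.081) = 0.2937
−0.235·log₂(0.235) = 0.4910
−0.227·log₂(0.227) = 0.4856
−0.169·log₂(0.169) = 0.4335
Sum ≈ 2.6327 → 2.633 bits.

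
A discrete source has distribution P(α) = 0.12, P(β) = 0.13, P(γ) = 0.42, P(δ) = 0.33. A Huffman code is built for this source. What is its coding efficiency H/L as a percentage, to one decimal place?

Entropy H = −Σ p log₂ p ≈ 1.8032 bits.
Huffman merges: 3/25+13/100→1/4; 1/4+33/100→29/50; 21/50+29/50→1. L = 183/100 ≈ 1.8300.
Efficiency = H/L = 1.8032/1.8300 = 98.5%.

98.5%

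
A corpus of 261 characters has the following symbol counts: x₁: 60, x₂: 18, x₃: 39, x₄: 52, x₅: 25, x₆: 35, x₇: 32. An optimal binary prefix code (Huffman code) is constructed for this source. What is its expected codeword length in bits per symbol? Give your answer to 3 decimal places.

Probabilities are the counts divided by 261.
Repeatedly combine the two least-probable nodes; the expected code length is the sum of the merged weights.
merge 2/29 + 25/261 → 43/261
merge 32/261 + 35/261 → 67/261
merge 13/87 + 43/261 → 82/261
merge 52/261 + 20/87 → 112/261
merge 67/261 + 82/261 → 149/261
merge 112/261 + 149/261 → 1
L = 43/261 + 67/261 + 82/261 + 112/261 + 149/261 + 1 = 238/87 ≈ 2.736 bits/symbol.

2.736 bits/symbol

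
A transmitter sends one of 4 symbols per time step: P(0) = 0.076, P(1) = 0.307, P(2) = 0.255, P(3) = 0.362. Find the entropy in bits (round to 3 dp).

1.839 bits

H = −Σ pᵢ log₂ pᵢ.
−0.076·log₂(0.076) = 0.2826
−0.307·log₂(0.307) = 0.5230
−0.255·log₂(0.255) = 0.5027
−0.362·log₂(0.362) = 0.5307
Sum ≈ 1.8390 → 1.839 bits.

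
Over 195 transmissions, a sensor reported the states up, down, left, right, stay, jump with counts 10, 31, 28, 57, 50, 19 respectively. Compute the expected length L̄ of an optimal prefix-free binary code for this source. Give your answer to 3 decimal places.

2.441 bits/symbol

Probabilities are the counts divided by 195.
Repeatedly combine the two least-probable nodes; the expected code length is the sum of the merged weights.
merge 2/39 + 19/195 → 29/195
merge 28/195 + 29/195 → 19/65
merge 31/195 + 10/39 → 27/65
merge 19/65 + 19/65 → 38/65
merge 27/65 + 38/65 → 1
L = 29/195 + 19/65 + 27/65 + 38/65 + 1 = 476/195 ≈ 2.441 bits/symbol.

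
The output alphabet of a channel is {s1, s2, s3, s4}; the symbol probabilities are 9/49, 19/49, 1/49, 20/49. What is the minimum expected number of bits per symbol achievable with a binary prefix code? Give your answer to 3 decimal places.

Repeatedly combine the two least-probable nodes; the expected code length is the sum of the merged weights.
merge 1/49 + 9/49 → 10/49
merge 10/49 + 19/49 → 29/49
merge 20/49 + 29/49 → 1
L = 10/49 + 29/49 + 1 = 88/49 ≈ 1.796 bits/symbol.

1.796 bits/symbol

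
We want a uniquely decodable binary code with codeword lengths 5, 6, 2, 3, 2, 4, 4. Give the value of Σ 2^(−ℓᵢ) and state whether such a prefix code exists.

With common denominator 2^6 = 64: Σ 2^(−ℓᵢ) = 2/64 + 1/64 + 16/64 + 8/64 + 16/64 + 4/64 + 4/64 = 51/64 = 0.796875.
Kraft's inequality requires Σ ≤ 1; here Σ = 0.796875 ≤ 1, so such a prefix code exists.

0.796875; yes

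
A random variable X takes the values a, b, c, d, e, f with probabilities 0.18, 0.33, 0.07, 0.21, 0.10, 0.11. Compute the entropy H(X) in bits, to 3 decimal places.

2.397 bits

H = −Σ pᵢ log₂ pᵢ.
−0.18·log₂(0.18) = 0.4453
−0.33·log₂(0.33) = 0.5278
−0.07·log₂(0.07) = 0.2686
−0.21·log₂(0.21) = 0.4728
−0.10·log₂(0.10) = 0.3322
−0.11·log₂(0.11) = 0.3503
Sum ≈ 2.3970 → 2.397 bits.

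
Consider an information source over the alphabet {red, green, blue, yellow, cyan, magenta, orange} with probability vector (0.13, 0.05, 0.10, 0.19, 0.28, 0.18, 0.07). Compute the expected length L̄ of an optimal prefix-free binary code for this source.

2.65 bits/symbol

Repeatedly combine the two least-probable nodes; the expected code length is the sum of the merged weights.
merge 1/20 + 7/100 → 3/25
merge 1/10 + 3/25 → 11/50
merge 13/100 + 9/50 → 31/100
merge 19/100 + 11/50 → 41/100
merge 7/25 + 31/100 → 59/100
merge 41/100 + 59/100 → 1
L = 3/25 + 11/50 + 31/100 + 41/100 + 59/100 + 1 = 53/20 = 2.65 bits/symbol.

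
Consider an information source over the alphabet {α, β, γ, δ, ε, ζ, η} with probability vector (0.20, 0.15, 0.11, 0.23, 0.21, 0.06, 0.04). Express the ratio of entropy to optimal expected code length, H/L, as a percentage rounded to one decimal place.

Entropy H = −Σ p log₂ p ≈ 2.6150 bits.
Huffman merges: 1/25+3/50→1/10; 1/10+11/100→21/100; 3/20+1/5→7/20; 21/100+21/100→21/50; 23/100+7/20→29/50; 21/50+29/50→1. L = 133/50 ≈ 2.6600.
Efficiency = H/L = 2.6150/2.6600 = 98.3%.

98.3%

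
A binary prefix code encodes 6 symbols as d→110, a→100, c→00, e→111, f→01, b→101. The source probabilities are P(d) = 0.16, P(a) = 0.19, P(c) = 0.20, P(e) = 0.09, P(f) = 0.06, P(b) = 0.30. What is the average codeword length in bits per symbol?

2.74 bits/symbol

L̄ = Σ pᵢ·ℓᵢ = 0.16·3 + 0.19·3 + 0.20·2 + 0.09·3 + 0.06·2 + 0.30·3 = 2.74 bits/symbol.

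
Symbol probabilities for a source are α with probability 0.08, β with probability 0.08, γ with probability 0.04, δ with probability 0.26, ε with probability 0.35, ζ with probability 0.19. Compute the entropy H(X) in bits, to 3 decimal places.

H = −Σ pᵢ log₂ pᵢ.
−0.08·log₂(0.08) = 0.2915
−0.08·log₂(0.08) = 0.2915
−0.04·log₂(0.04) = 0.1858
−0.26·log₂(0.26) = 0.5053
−0.35·log₂(0.35) = 0.5301
−0.19·log₂(0.19) = 0.4552
Sum ≈ 2.2594 → 2.259 bits.

2.259 bits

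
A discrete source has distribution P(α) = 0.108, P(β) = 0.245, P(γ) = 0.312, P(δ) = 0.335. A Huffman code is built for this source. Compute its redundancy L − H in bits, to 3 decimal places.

Entropy H = −Σ p log₂ p ≈ 1.8967 bits.
Huffman merges: 27/250+49/200→353/1000; 39/125+67/200→647/1000; 353/1000+647/1000→1. L = 2 ≈ 2.0000.
L − H = 2.0000 − 1.8967 = 0.103 bits.

0.103 bits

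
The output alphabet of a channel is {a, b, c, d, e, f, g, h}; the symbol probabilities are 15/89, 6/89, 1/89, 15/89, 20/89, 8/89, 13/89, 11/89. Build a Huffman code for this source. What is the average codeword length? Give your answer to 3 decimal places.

2.854 bits/symbol

Repeatedly combine the two least-probable nodes; the expected code length is the sum of the merged weights.
merge 1/89 + 6/89 → 7/89
merge 7/89 + 8/89 → 15/89
merge 11/89 + 13/89 → 24/89
merge 15/89 + 15/89 → 30/89
merge 15/89 + 20/89 → 35/89
merge 24/89 + 30/89 → 54/89
merge 35/89 + 54/89 → 1
L = 7/89 + 15/89 + 24/89 + 30/89 + 35/89 + 54/89 + 1 = 254/89 ≈ 2.854 bits/symbol.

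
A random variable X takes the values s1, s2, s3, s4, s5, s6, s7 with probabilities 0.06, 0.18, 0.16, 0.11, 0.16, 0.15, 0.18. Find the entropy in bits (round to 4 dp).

2.7410 bits

H = −Σ pᵢ log₂ pᵢ.
−0.06·log₂(0.06) = 0.2435
−0.18·log₂(0.18) = 0.4453
−0.16·log₂(0.16) = 0.4230
−0.11·log₂(0.11) = 0.3503
−0.16·log₂(0.16) = 0.4230
−0.15·log₂(0.15) = 0.4105
−0.18·log₂(0.18) = 0.4453
Sum ≈ 2.7410 → 2.7410 bits.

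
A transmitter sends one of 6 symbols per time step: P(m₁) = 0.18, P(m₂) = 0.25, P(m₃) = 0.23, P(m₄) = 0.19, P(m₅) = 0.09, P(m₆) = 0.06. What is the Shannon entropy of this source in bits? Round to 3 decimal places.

H = −Σ pᵢ log₂ pᵢ.
−0.18·log₂(0.18) = 0.4453
−0.25·log₂(0.25) = 0.5000
−0.23·log₂(0.23) = 0.4877
−0.19·log₂(0.19) = 0.4552
−0.09·log₂(0.09) = 0.3127
−0.06·log₂(0.06) = 0.2435
Sum ≈ 2.4444 → 2.444 bits.

2.444 bits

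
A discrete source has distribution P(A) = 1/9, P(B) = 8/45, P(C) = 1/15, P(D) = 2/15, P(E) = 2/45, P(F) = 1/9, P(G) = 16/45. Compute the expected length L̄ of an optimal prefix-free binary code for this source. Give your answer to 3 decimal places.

2.578 bits/symbol

Repeatedly combine the two least-probable nodes; the expected code length is the sum of the merged weights.
merge 2/45 + 1/15 → 1/9
merge 1/9 + 1/9 → 2/9
merge 1/9 + 2/15 → 11/45
merge 8/45 + 2/9 → 2/5
merge 11/45 + 16/45 → 3/5
merge 2/5 + 3/5 → 1
L = 1/9 + 2/9 + 11/45 + 2/5 + 3/5 + 1 = 116/45 ≈ 2.578 bits/symbol.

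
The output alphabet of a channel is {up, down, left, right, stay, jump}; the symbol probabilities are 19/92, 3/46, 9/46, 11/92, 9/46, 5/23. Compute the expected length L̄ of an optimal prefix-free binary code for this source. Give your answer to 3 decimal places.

Repeatedly combine the two least-probable nodes; the expected code length is the sum of the merged weights.
merge 3/46 + 11/92 → 17/92
merge 17/92 + 9/46 → 35/92
merge 9/46 + 19/92 → 37/92
merge 5/23 + 35/92 → 55/92
merge 37/92 + 55/92 → 1
L = 17/92 + 35/92 + 37/92 + 55/92 + 1 = 59/23 ≈ 2.565 bits/symbol.

2.565 bits/symbol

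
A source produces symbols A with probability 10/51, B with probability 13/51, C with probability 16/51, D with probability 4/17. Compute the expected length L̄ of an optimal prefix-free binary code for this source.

2 bits/symbol

Repeatedly combine the two least-probable nodes; the expected code length is the sum of the merged weights.
merge 10/51 + 4/17 → 22/51
merge 13/51 + 16/51 → 29/51
merge 22/51 + 29/51 → 1
L = 22/51 + 29/51 + 1 = 2 bits/symbol.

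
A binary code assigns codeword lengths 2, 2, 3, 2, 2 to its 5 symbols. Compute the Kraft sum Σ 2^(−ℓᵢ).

With common denominator 2^3 = 8: Σ 2^(−ℓᵢ) = 2/8 + 2/8 + 1/8 + 2/8 + 2/8 = 9/8 = 1.125.

1.125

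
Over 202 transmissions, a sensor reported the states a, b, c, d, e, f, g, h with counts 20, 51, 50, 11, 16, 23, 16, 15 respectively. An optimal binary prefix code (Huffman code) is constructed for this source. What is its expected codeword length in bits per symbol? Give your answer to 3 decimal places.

2.787 bits/symbol

Probabilities are the counts divided by 202.
Repeatedly combine the two least-probable nodes; the expected code length is the sum of the merged weights.
merge 11/202 + 15/202 → 13/101
merge 8/101 + 8/101 → 16/101
merge 10/101 + 23/202 → 43/202
merge 13/101 + 16/101 → 29/101
merge 43/202 + 25/101 → 93/202
merge 51/202 + 29/101 → 109/202
merge 93/202 + 109/202 → 1
L = 13/101 + 16/101 + 43/202 + 29/101 + 93/202 + 109/202 + 1 = 563/202 ≈ 2.787 bits/symbol.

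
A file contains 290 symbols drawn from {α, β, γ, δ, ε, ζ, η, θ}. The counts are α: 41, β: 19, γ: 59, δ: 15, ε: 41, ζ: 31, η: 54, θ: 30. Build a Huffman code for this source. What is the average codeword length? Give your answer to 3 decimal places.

2.914 bits/symbol

Probabilities are the counts divided by 290.
Repeatedly combine the two least-probable nodes; the expected code length is the sum of the merged weights.
merge 3/58 + 19/290 → 17/145
merge 3/29 + 31/290 → 61/290
merge 17/145 + 41/290 → 15/58
merge 41/290 + 27/145 → 19/58
merge 59/290 + 61/290 → 12/29
merge 15/58 + 19/58 → 17/29
merge 12/29 + 17/29 → 1
L = 17/145 + 61/290 + 15/58 + 19/58 + 12/29 + 17/29 + 1 = 169/58 ≈ 2.914 bits/symbol.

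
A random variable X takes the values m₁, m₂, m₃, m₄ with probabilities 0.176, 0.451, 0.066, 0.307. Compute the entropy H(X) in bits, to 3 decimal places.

1.741 bits

H = −Σ pᵢ log₂ pᵢ.
−0.176·log₂(0.176) = 0.4411
−0.451·log₂(0.451) = 0.5181
−0.066·log₂(0.066) = 0.2588
−0.307·log₂(0.307) = 0.5230
Sum ≈ 1.7411 → 1.741 bits.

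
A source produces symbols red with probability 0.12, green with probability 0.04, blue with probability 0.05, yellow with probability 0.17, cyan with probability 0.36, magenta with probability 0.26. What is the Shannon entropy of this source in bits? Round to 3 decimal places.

H = −Σ pᵢ log₂ pᵢ.
−0.12·log₂(0.12) = 0.3671
−0.04·log₂(0.04) = 0.1858
−0.05·log₂(0.05) = 0.2161
−0.17·log₂(0.17) = 0.4346
−0.36·log₂(0.36) = 0.5306
−0.26·log₂(0.26) = 0.5053
Sum ≈ 2.2394 → 2.239 bits.

2.239 bits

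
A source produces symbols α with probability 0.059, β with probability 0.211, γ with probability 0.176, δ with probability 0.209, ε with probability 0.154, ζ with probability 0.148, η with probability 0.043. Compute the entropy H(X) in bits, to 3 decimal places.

H = −Σ pᵢ log₂ pᵢ.
−0.059·log₂(0.059) = 0.2409
−0.211·log₂(0.211) = 0.4736
−0.176·log₂(0.176) = 0.4411
−0.209·log₂(0.209) = 0.4720
−0.154·log₂(0.154) = 0.4156
−0.148·log₂(0.148) = 0.4079
−0.043·log₂(0.043) = 0.1952
Sum ≈ 2.6464 → 2.646 bits.

2.646 bits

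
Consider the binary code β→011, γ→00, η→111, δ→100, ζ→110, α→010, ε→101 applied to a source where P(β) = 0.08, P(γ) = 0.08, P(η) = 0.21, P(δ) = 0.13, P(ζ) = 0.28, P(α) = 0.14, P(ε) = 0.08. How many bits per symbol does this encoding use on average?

L̄ = Σ pᵢ·ℓᵢ = 0.08·3 + 0.08·2 + 0.21·3 + 0.13·3 + 0.28·3 + 0.14·3 + 0.08·3 = 2.92 bits/symbol.

2.92 bits/symbol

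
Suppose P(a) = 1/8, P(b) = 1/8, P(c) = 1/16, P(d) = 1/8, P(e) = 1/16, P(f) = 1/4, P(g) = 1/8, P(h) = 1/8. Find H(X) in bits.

Each probability is a power of 1/2, so log₂(1/p) is an integer.
H = Σ p·log₂(1/p) = 1/8·3 + 1/8·3 + 1/16·4 + 1/8·3 + 1/16·4 + 1/4·2 + 1/8·3 + 1/8·3 = 2.875 bits.

2.875 bits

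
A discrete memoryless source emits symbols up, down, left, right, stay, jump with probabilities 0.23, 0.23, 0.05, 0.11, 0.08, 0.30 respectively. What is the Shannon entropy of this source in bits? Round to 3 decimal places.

H = −Σ pᵢ log₂ pᵢ.
−0.23·log₂(0.23) = 0.4877
−0.23·log₂(0.23) = 0.4877
−0.05·log₂(0.05) = 0.2161
−0.11·log₂(0.11) = 0.3503
−0.08·log₂(0.08) = 0.2915
−0.30·log₂(0.30) = 0.5211
Sum ≈ 2.3543 → 2.354 bits.

2.354 bits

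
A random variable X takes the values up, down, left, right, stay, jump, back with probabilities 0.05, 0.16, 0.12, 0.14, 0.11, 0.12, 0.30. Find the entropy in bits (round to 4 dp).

2.6417 bits

H = −Σ pᵢ log₂ pᵢ.
−0.05·log₂(0.05) = 0.2161
−0.16·log₂(0.16) = 0.4230
−0.12·log₂(0.12) = 0.3671
−0.14·log₂(0.14) = 0.3971
−0.11·log₂(0.11) = 0.3503
−0.12·log₂(0.12) = 0.3671
−0.30·log₂(0.30) = 0.5211
Sum ≈ 2.6417 → 2.6417 bits.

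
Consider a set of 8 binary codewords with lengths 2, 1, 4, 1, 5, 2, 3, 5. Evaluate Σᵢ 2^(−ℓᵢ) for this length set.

With common denominator 2^5 = 32: Σ 2^(−ℓᵢ) = 8/32 + 16/32 + 2/32 + 16/32 + 1/32 + 8/32 + 4/32 + 1/32 = 56/32 = 1.75.

1.75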